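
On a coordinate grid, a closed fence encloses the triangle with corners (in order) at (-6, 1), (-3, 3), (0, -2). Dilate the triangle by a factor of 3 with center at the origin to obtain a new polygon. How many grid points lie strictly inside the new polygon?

The shoelace formula gives twice the area as |((-6)·3 − (-3)·1) + ((-3)·(-2) − 0·3) + (0·1 − (-6)·(-2))| = 21, so the area is 10.5.
Along each edge there are gcd(|Δx|,|Δy|)+1 lattice points, so counting each shared vertex once the boundary has gcd(3,2) + gcd(3,5) + gcd(6,3) = 1+1+3 = 5.
Scaling by 3 multiplies the area by 3² = 9 (so the new area is 94.5) and multiplies the boundary lattice-point count by 3, giving 15.
By Pick's theorem, the interior count of the dilated polygon is 94.5 − 15/2 + 1 = 88.

88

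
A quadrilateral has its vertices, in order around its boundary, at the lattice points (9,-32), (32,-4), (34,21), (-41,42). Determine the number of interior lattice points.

The shoelace formula gives twice the area as |(9·(-4) − 32·(-32)) + (32·21 − 34·(-4)) + (34·42 − (-41)·21) + ((-41)·(-32) − 9·42)| = 5019, so the area is 5019/2.
Summing gcd(|Δx|,|Δy|) over the edges gives the boundary count: gcd(23,28) + gcd(2,25) + gcd(75,21) + gcd(50,74) = 1+1+3+2 = 7.
By Pick's theorem A = I + B/2 − 1, so I = 5019/2 − 7/2 + 1 = 2507.

2507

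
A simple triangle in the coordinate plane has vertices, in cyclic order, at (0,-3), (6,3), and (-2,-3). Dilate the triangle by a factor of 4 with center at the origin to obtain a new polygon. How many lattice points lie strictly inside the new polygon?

By the shoelace formula, twice the signed area is |[0·3 − 6·(-3)] + [6·(-3) − (-2)·3] + [(-2)·(-3) − 0·(-3)]| = 12, so the area is 6.
Summing gcd(|Δx|,|Δy|) over the edges gives the boundary count: gcd(6,6) + gcd(8,6) + gcd(2,0) = 6+2+2 = 10.
Scaling by 4 multiplies the area by 4² = 16 (so the new area is 96) and multiplies the boundary lattice-point count by 4, giving 40.
By Pick's theorem, the interior count of the dilated polygon is 96 − 40/2 + 1 = 77.

77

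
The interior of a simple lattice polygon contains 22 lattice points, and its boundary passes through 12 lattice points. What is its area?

Pick's theorem states A = I + B/2 − 1, so A = 22 + 12/2 − 1 = 27.

27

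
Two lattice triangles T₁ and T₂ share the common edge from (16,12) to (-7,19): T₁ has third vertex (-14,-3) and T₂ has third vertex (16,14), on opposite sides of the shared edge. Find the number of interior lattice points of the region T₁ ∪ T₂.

292

The union is the simple quadrilateral with vertices (16,12), (-14,-3), (-7,19), (16,14) in order.
By the shoelace formula, twice the signed area is |[16·(-3) − (-14)·12] + [(-14)·19 − (-7)·(-3)] + [(-7)·14 − 16·19] + [16·12 − 16·14]| = 601, so the area is 300.5.
The number of boundary lattice points is Σ gcd(|Δx|,|Δy|) = gcd(30,15) + gcd(7,22) + gcd(23,5) + gcd(0,2) = 15+1+1+2 = 19.
By Pick's theorem I = A − B/2 + 1 = 300.5 − 19/2 + 1 = 292.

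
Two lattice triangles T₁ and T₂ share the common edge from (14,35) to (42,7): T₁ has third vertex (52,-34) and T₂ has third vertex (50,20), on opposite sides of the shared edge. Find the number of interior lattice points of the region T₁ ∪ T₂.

726

The union is the simple quadrilateral with vertices (14,35), (52,-34), (42,7), (50,20) in order.
Using the shoelace formula, 2A = |(14·(-34) − 52·35) + (52·7 − 42·(-34)) + (42·20 − 50·7) + (50·35 − 14·20)| = 1456, so the area is 728.
Summing gcd(|Δx|,|Δy|) over the edges gives the boundary count: gcd(38,69) + gcd(10,41) + gcd(8,13) + gcd(36,15) = 1+1+1+3 = 6.
By Pick's theorem I = A − B/2 + 1 = 728 − 6/2 + 1 = 726.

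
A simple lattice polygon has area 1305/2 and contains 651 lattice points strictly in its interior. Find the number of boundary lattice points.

Pick's theorem gives A = I + B/2 − 1, so B = 2(A − I + 1) = 2(1305/2 − 651 + 1) = 5.

5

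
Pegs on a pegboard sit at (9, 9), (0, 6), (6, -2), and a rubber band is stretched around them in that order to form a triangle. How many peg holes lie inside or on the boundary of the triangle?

49

By the shoelace formula, twice the signed area is |(9·6 − 0·9) + (0·(-2) − 6·6) + (6·9 − 9·(-2))| = 90, so the area is 45.
The number of boundary lattice points is Σ gcd(|Δx|,|Δy|) = gcd(9,3) + gcd(6,8) + gcd(3,11) = 3+2+1 = 6.
Pick's theorem gives I = A − B/2 + 1 = 45 − 6/2 + 1 = 43, so the closed region contains I + B = 43 + 6 = 49 lattice points.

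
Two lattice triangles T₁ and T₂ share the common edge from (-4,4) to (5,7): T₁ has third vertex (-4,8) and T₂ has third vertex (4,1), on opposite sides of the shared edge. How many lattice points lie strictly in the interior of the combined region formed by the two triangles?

41

The union is the simple quadrilateral with vertices (-4,4), (-4,8), (5,7), (4,1) in order.
Using the shoelace formula, 2A = |[(-4)·8 − (-4)·4] + [(-4)·7 − 5·8] + [5·1 − 4·7] + [4·4 − (-4)·1]| = 87, so the area is 43.5.
Along each edge there are gcd(|Δx|,|Δy|)+1 lattice points, so counting each shared vertex once the boundary has gcd(0,4) + gcd(9,1) + gcd(1,6) + gcd(8,3) = 4+1+1+1 = 7.
By Pick's theorem I = A − B/2 + 1 = 43.5 − 7/2 + 1 = 41.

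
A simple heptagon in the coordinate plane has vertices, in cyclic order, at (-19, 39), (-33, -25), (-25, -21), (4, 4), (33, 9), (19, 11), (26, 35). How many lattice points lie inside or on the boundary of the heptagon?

1991

Using the shoelace formula, 2A = |((-19)·(-25) − (-33)·39) + ((-33)·(-21) − (-25)·(-25)) + ((-25)·4 − 4·(-21)) + (4·9 − 33·4) + (33·11 − 19·9) + (19·35 − 26·11) + (26·39 − (-19)·35)| = 3968, so the area is 1984.
Along each edge there are gcd(|Δx|,|Δy|)+1 lattice points, so counting each shared vertex once the boundary has gcd(14,64) + gcd(8,4) + gcd(29,25) + gcd(29,5) + gcd(14,2) + gcd(7,24) + gcd(45,4) = 2+4+1+1+2+1+1 = 12.
Pick's theorem gives I = A − B/2 + 1 = 1984 − 12/2 + 1 = 1979, so the closed region contains I + B = 1979 + 12 = 1991 lattice points.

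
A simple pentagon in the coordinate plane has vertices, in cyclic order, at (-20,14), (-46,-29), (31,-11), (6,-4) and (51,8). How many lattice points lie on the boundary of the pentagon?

Summing gcd(|Δx|,|Δy|) over the edges gives the boundary count: gcd(26,43) + gcd(77,18) + gcd(25,7) + gcd(45,12) + gcd(71,6) = 1+1+1+3+1 = 7.

7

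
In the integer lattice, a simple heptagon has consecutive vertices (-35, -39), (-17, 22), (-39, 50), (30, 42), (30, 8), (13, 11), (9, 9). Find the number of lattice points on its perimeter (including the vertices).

The number of boundary lattice points is Σ gcd(|Δx|,|Δy|) = gcd(18,61) + gcd(22,28) + gcd(69,8) + gcd(0,34) + gcd(17,3) + gcd(4,2) + gcd(44,48) = 1+2+1+34+1+2+4 = 45.

45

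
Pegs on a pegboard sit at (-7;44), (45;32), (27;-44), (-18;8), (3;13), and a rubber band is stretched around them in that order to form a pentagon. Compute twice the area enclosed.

5659

The shoelace formula gives twice the area as |((-7)·32 − 45·44) + (45·(-44) − 27·32) + (27·8 − (-18)·(-44)) + ((-18)·13 − 3·8) + (3·44 − (-7)·13)| = 5659, so the area is 2829.5.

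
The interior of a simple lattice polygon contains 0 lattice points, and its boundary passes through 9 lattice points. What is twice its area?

7

Pick's theorem states A = I + B/2 − 1, so A = 0 + 9/2 − 1 = 7/2.
Hence 2A = 7.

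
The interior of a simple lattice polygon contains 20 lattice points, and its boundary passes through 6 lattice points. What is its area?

By Pick's theorem, A = I + B/2 − 1 = 20 + 6/2 − 1 = 22.

22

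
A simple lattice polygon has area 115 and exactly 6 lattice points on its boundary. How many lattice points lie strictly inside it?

113

Pick's theorem A = I + B/2 − 1 rearranges to I = A − B/2 + 1 = 115 − 6/2 + 1 = 113.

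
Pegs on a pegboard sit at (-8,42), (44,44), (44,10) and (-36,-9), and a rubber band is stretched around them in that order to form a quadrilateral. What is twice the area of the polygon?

5316

Using the shoelace formula, 2A = |((-8)·44 − 44·42) + (44·10 − 44·44) + (44·(-9) − (-36)·10) + ((-36)·42 − (-8)·(-9))| = 5316, so the area is 2658.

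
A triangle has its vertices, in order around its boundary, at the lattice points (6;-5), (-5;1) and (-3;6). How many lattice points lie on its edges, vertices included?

Along each edge there are gcd(|Δx|,|Δy|)+1 lattice points, so counting each shared vertex once the boundary has gcd(11,6) + gcd(2,5) + gcd(9,11) = 1+1+1 = 3.

3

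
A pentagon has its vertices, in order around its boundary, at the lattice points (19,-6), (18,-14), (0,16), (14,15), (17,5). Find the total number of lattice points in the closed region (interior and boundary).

Using the shoelace formula, 2A = |(19·(-14) − 18·(-6)) + (18·16 − 0·(-14)) + (0·15 − 14·16) + (14·5 − 17·15) + (17·(-6) − 19·5)| = 476, so the area is 238.
Summing gcd(|Δx|,|Δy|) over the edges gives the boundary count: gcd(1,8) + gcd(18,30) + gcd(14,1) + gcd(3,10) + gcd(2,11) = 1+6+1+1+1 = 10.
Pick's theorem gives I = A − B/2 + 1 = 238 − 10/2 + 1 = 234, so the closed region contains I + B = 234 + 10 = 244 lattice points.

244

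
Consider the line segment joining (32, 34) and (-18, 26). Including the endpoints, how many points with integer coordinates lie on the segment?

3

The number of lattice points on a segment between lattice points is gcd(|Δx|,|Δy|) + 1 = gcd(50,8) + 1 = 2 + 1 = 3.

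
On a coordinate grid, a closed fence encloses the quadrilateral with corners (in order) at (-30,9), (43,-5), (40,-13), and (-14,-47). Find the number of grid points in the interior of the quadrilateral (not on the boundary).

2092

By the shoelace formula, twice the signed area is |[(-30)·(-5) − 43·9] + [43·(-13) − 40·(-5)] + [40·(-47) − (-14)·(-13)] + [(-14)·9 − (-30)·(-47)]| = 4194, so the area is 2097.
Summing gcd(|Δx|,|Δy|) over the edges gives the boundary count: gcd(73,14) + gcd(3,8) + gcd(54,34) + gcd(16,56) = 1+1+2+8 = 12.
By Pick's theorem A = I + B/2 − 1, so I = 2097 − 12/2 + 1 = 2092.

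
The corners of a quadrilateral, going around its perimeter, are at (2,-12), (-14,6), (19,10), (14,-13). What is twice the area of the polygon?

939

The shoelace formula gives twice the area as |[2·6 − (-14)·(-12)] + [(-14)·10 − 19·6] + [19·(-13) − 14·10] + [14·(-12) − 2·(-13)]| = 939, so the area is 939/2.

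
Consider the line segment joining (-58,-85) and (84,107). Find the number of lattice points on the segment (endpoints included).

The number of lattice points on a segment between lattice points is gcd(|Δx|,|Δy|) + 1 = gcd(142,192) + 1 = 2 + 1 = 3.

3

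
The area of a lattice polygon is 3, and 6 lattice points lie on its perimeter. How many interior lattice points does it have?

Pick's theorem A = I + B/2 − 1 rearranges to I = A − B/2 + 1 = 3 − 6/2 + 1 = 1.

1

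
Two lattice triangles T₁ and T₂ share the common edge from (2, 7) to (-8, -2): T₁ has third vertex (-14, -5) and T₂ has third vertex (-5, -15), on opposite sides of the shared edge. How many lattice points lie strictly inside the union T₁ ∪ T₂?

The union is the simple quadrilateral with vertices (2, 7), (-14, -5), (-8, -2), (-5, -15) in order.
Using the shoelace formula, 2A = |[2·(-5) − (-14)·7] + [(-14)·(-2) − (-8)·(-5)] + [(-8)·(-15) − (-5)·(-2)] + [(-5)·7 − 2·(-15)]| = 181, so the area is 181/2.
Summing gcd(|Δx|,|Δy|) over the edges gives the boundary count: gcd(16,12) + gcd(6,3) + gcd(3,13) + gcd(7,22) = 4+3+1+1 = 9.
By Pick's theorem I = A − B/2 + 1 = 181/2 − 9/2 + 1 = 87.

87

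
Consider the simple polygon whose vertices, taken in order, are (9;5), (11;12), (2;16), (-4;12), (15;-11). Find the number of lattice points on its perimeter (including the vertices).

7

Along each edge there are gcd(|Δx|,|Δy|)+1 lattice points, so counting each shared vertex once the boundary has gcd(2,7) + gcd(9,4) + gcd(6,4) + gcd(19,23) + gcd(6,16) = 1+1+2+1+2 = 7.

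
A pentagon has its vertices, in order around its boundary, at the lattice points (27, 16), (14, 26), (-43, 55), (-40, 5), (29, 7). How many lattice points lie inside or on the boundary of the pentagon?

By the shoelace formula, twice the signed area is |[27·26 − 14·16] + [14·55 − (-43)·26] + [(-43)·5 − (-40)·55] + [(-40)·7 − 29·5] + [29·16 − 27·7]| = 4201, so the area is 2100.5.
Along each edge there are gcd(|Δx|,|Δy|)+1 lattice points, so counting each shared vertex once the boundary has gcd(13,10) + gcd(57,29) + gcd(3,50) + gcd(69,2) + gcd(2,9) = 1+1+1+1+1 = 5.
Pick's theorem gives I = A − B/2 + 1 = 2100.5 − 5/2 + 1 = 2099, so the closed region contains I + B = 2099 + 5 = 2104 lattice points.

2104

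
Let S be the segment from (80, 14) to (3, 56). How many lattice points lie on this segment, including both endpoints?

The number of lattice points on a segment between lattice points is gcd(|Δx|,|Δy|) + 1 = gcd(77,42) + 1 = 7 + 1 = 8.

8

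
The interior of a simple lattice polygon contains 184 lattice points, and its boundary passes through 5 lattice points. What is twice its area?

By Pick's theorem, A = I + B/2 − 1 = 184 + 5/2 − 1 = 371/2.
Hence 2A = 371.

371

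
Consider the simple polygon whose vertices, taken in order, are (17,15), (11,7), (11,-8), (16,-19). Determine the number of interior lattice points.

127

The shoelace formula gives twice the area as |(17·7 − 11·15) + (11·(-8) − 11·7) + (11·(-19) − 16·(-8)) + (16·15 − 17·(-19))| = 271, so the area is 135.5.
Summing gcd(|Δx|,|Δy|) over the edges gives the boundary count: gcd(6,8) + gcd(0,15) + gcd(5,11) + gcd(1,34) = 2+15+1+1 = 19.
By Pick's theorem A = I + B/2 − 1, so I = 135.5 − 19/2 + 1 = 127.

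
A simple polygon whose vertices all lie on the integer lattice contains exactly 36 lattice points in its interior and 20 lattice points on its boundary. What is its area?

45

By Pick's theorem, A = I + B/2 − 1 = 36 + 20/2 − 1 = 45.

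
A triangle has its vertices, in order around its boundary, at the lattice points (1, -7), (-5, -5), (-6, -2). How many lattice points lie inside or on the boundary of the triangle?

11

The shoelace formula gives twice the area as |(1·(-5) − (-5)·(-7)) + ((-5)·(-2) − (-6)·(-5)) + ((-6)·(-7) − 1·(-2))| = 16, so the area is 8.
Along each edge there are gcd(|Δx|,|Δy|)+1 lattice points, so counting each shared vertex once the boundary has gcd(6,2) + gcd(1,3) + gcd(7,5) = 2+1+1 = 4.
Pick's theorem gives I = A − B/2 + 1 = 8 − 4/2 + 1 = 7, so the closed region contains I + B = 7 + 4 = 11 lattice points.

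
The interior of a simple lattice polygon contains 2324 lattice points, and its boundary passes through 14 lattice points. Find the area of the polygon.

Pick's theorem states A = I + B/2 − 1, so A = 2324 + 14/2 − 1 = 2330.

2330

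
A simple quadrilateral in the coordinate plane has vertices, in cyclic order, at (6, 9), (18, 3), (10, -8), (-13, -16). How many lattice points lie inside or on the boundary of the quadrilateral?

The shoelace formula gives twice the area as |(6·3 − 18·9) + (18·(-8) − 10·3) + (10·(-16) − (-13)·(-8)) + ((-13)·9 − 6·(-16))| = 603, so the area is 301.5.
Summing gcd(|Δx|,|Δy|) over the edges gives the boundary count: gcd(12,6) + gcd(8,11) + gcd(23,8) + gcd(19,25) = 6+1+1+1 = 9.
Pick's theorem gives I = A − B/2 + 1 = 301.5 − 9/2 + 1 = 298, so the closed region contains I + B = 298 + 9 = 307 lattice points.

307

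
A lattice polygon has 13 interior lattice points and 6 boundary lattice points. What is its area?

By Pick's theorem, A = I + B/2 − 1 = 13 + 6/2 − 1 = 15.

15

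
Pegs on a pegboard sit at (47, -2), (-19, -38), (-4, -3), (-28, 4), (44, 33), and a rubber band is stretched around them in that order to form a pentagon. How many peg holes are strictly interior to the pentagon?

2373

By the shoelace formula, twice the signed area is |(47·(-38) − (-19)·(-2)) + ((-19)·(-3) − (-4)·(-38)) + ((-4)·4 − (-28)·(-3)) + ((-28)·33 − 44·4) + (44·(-2) − 47·33)| = 4758, so the area is 2379.
Along each edge there are gcd(|Δx|,|Δy|)+1 lattice points, so counting each shared vertex once the boundary has gcd(66,36) + gcd(15,35) + gcd(24,7) + gcd(72,29) + gcd(3,35) = 6+5+1+1+1 = 14.
Pick's theorem gives I = A − B/2 + 1 = 2379 − 14/2 + 1 = 2373.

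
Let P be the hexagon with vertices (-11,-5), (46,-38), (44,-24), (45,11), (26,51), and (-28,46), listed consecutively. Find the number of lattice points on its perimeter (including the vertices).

Along each edge there are gcd(|Δx|,|Δy|)+1 lattice points, so counting each shared vertex once the boundary has gcd(57,33) + gcd(2,14) + gcd(1,35) + gcd(19,40) + gcd(54,5) + gcd(17,51) = 3+2+1+1+1+17 = 25.

25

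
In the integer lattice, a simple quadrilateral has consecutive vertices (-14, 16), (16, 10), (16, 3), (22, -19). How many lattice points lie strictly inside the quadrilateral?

389

By the shoelace formula, twice the signed area is |((-14)·10 − 16·16) + (16·3 − 16·10) + (16·(-19) − 22·3) + (22·16 − (-14)·(-19))| = 792, so the area is 396.
Along each edge there are gcd(|Δx|,|Δy|)+1 lattice points, so counting each shared vertex once the boundary has gcd(30,6) + gcd(0,7) + gcd(6,22) + gcd(36,35) = 6+7+2+1 = 16.
By Pick's theorem A = I + B/2 − 1, so I = 396 − 16/2 + 1 = 389.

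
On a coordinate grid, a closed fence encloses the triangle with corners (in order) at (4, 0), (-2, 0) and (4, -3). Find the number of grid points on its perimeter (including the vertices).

The number of boundary lattice points is Σ gcd(|Δx|,|Δy|) = gcd(6,0) + gcd(6,3) + gcd(0,3) = 6+3+3 = 12.

12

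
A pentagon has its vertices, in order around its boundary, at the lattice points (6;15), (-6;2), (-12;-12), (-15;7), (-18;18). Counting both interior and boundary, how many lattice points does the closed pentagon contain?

299

Using the shoelace formula, 2A = |[6·2 − (-6)·15] + [(-6)·(-12) − (-12)·2] + [(-12)·7 − (-15)·(-12)] + [(-15)·18 − (-18)·7] + [(-18)·15 − 6·18]| = 588, so the area is 294.
Summing gcd(|Δx|,|Δy|) over the edges gives the boundary count: gcd(12,13) + gcd(6,14) + gcd(3,19) + gcd(3,11) + gcd(24,3) = 1+2+1+1+3 = 8.
Pick's theorem gives I = A − B/2 + 1 = 294 − 8/2 + 1 = 291, so the closed region contains I + B = 291 + 8 = 299 lattice points.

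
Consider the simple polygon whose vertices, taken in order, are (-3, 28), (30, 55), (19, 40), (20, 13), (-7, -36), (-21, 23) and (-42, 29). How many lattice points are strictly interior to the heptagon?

By the shoelace formula, twice the signed area is |[(-3)·55 − 30·28] + [30·40 − 19·55] + [19·13 − 20·40] + [20·(-36) − (-7)·13] + [(-7)·23 − (-21)·(-36)] + [(-21)·29 − (-42)·23] + [(-42)·28 − (-3)·29]| = 3681, so the area is 1840.5.
The number of boundary lattice points is Σ gcd(|Δx|,|Δy|) = gcd(33,27) + gcd(11,15) + gcd(1,27) + gcd(27,49) + gcd(14,59) + gcd(21,6) + gcd(39,1) = 3+1+1+1+1+3+1 = 11.
Pick's theorem gives I = A − B/2 + 1 = 1840.5 − 11/2 + 1 = 1836.

1836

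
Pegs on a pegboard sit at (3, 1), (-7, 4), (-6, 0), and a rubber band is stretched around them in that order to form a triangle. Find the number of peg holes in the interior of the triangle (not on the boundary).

18

By the shoelace formula, twice the signed area is |(3·4 − (-7)·1) + ((-7)·0 − (-6)·4) + ((-6)·1 − 3·0)| = 37, so the area is 37/2.
Along each edge there are gcd(|Δx|,|Δy|)+1 lattice points, so counting each shared vertex once the boundary has gcd(10,3) + gcd(1,4) + gcd(9,1) = 1+1+1 = 3.
Pick's theorem gives I = A − B/2 + 1 = 37/2 − 3/2 + 1 = 18.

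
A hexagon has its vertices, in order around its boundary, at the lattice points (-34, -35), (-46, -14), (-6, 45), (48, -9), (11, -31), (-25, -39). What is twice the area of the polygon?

By the shoelace formula, twice the signed area is |((-34)·(-14) − (-46)·(-35)) + ((-46)·45 − (-6)·(-14)) + ((-6)·(-9) − 48·45) + (48·(-31) − 11·(-9)) + (11·(-39) − (-25)·(-31)) + ((-25)·(-35) − (-34)·(-39))| = 8438, so the area is 4219.

8438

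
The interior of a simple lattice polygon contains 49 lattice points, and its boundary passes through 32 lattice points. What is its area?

By Pick's theorem, A = I + B/2 − 1 = 49 + 32/2 − 1 = 64.

64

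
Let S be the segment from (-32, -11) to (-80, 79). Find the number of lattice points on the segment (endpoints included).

7

The number of lattice points on a segment between lattice points is gcd(|Δx|,|Δy|) + 1 = gcd(48,90) + 1 = 6 + 1 = 7.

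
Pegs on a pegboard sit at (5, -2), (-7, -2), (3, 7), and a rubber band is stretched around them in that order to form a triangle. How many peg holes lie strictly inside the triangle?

48

The shoelace formula gives twice the area as |[5·(-2) − (-7)·(-2)] + [(-7)·7 − 3·(-2)] + [3·(-2) − 5·7]| = 108, so the area is 54.
Along each edge there are gcd(|Δx|,|Δy|)+1 lattice points, so counting each shared vertex once the boundary has gcd(12,0) + gcd(10,9) + gcd(2,9) = 12+1+1 = 14.
Pick's theorem gives I = A − B/2 + 1 = 54 − 14/2 + 1 = 48.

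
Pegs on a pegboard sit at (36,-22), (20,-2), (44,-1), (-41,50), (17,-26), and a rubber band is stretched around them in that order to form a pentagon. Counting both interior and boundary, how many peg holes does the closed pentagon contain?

1700

Using the shoelace formula, 2A = |(36·(-2) − 20·(-22)) + (20·(-1) − 44·(-2)) + (44·50 − (-41)·(-1)) + ((-41)·(-26) − 17·50) + (17·(-22) − 36·(-26))| = 3373, so the area is 1686.5.
Along each edge there are gcd(|Δx|,|Δy|)+1 lattice points, so counting each shared vertex once the boundary has gcd(16,20) + gcd(24,1) + gcd(85,51) + gcd(58,76) + gcd(19,4) = 4+1+17+2+1 = 25.
Pick's theorem gives I = A − B/2 + 1 = 1686.5 − 25/2 + 1 = 1675, so the closed region contains I + B = 1675 + 25 = 1700 lattice points.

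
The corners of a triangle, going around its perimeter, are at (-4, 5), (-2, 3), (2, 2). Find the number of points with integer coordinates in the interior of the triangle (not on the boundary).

Using the shoelace formula, 2A = |[(-4)·3 − (-2)·5] + [(-2)·2 − 2·3] + [2·5 − (-4)·2]| = 6, so the area is 3.
The number of boundary lattice points is Σ gcd(|Δx|,|Δy|) = gcd(2,2) + gcd(4,1) + gcd(6,3) = 2+1+3 = 6.
Pick's theorem gives I = A − B/2 + 1 = 3 − 6/2 + 1 = 1.

1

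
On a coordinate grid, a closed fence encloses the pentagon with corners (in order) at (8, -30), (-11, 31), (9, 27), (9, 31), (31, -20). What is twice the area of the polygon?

2533

Using the shoelace formula, 2A = |[8·31 − (-11)·(-30)] + [(-11)·27 − 9·31] + [9·31 − 9·27] + [9·(-20) − 31·31] + [31·(-30) − 8·(-20)]| = 2533, so the area is 1266.5.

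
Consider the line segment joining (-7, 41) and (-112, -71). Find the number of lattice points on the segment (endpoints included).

The number of lattice points on a segment between lattice points is gcd(|Δx|,|Δy|) + 1 = gcd(105,112) + 1 = 7 + 1 = 8.

8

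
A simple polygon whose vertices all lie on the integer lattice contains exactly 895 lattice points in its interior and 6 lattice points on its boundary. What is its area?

897

By Pick's theorem, A = I + B/2 − 1 = 895 + 6/2 − 1 = 897.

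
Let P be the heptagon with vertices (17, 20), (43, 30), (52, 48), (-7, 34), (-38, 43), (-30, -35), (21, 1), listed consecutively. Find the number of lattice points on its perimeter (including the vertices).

The number of boundary lattice points is Σ gcd(|Δx|,|Δy|) = gcd(26,10) + gcd(9,18) + gcd(59,14) + gcd(31,9) + gcd(8,78) + gcd(51,36) + gcd(4,19) = 2+9+1+1+2+3+1 = 19.

19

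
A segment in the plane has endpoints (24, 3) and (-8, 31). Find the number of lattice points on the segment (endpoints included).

5

The number of lattice points on a segment between lattice points is gcd(|Δx|,|Δy|) + 1 = gcd(32,28) + 1 = 4 + 1 = 5.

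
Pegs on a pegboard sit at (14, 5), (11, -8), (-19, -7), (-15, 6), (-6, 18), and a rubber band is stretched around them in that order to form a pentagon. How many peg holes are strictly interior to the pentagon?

563

By the shoelace formula, twice the signed area is |[14·(-8) − 11·5] + [11·(-7) − (-19)·(-8)] + [(-19)·6 − (-15)·(-7)] + [(-15)·18 − (-6)·6] + [(-6)·5 − 14·18]| = 1131, so the area is 1131/2.
Summing gcd(|Δx|,|Δy|) over the edges gives the boundary count: gcd(3,13) + gcd(30,1) + gcd(4,13) + gcd(9,12) + gcd(20,13) = 1+1+1+3+1 = 7.
By Pick's theorem A = I + B/2 − 1, so I = 1131/2 − 7/2 + 1 = 563.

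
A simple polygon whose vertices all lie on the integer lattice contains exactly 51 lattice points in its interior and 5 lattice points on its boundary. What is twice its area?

Pick's theorem states A = I + B/2 − 1, so A = 51 + 5/2 − 1 = 105/2.
Hence 2A = 105.

105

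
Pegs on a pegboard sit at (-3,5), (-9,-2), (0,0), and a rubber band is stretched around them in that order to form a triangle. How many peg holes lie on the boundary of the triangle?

The number of boundary lattice points is Σ gcd(|Δx|,|Δy|) = gcd(6,7) + gcd(9,2) + gcd(3,5) = 1+1+1 = 3.

3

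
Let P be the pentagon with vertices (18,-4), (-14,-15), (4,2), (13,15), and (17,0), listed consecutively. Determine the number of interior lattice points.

290

The shoelace formula gives twice the area as |[18·(-15) − (-14)·(-4)] + [(-14)·2 − 4·(-15)] + [4·15 − 13·2] + [13·0 − 17·15] + [17·(-4) − 18·0]| = 583, so the area is 583/2.
The number of boundary lattice points is Σ gcd(|Δx|,|Δy|) = gcd(32,11) + gcd(18,17) + gcd(9,13) + gcd(4,15) + gcd(1,4) = 1+1+1+1+1 = 5.
Pick's theorem gives I = A − B/2 + 1 = 583/2 − 5/2 + 1 = 290.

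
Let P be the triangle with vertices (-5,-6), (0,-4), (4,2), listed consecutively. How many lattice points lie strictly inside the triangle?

10

By the shoelace formula, twice the signed area is |[(-5)·(-4) − 0·(-6)] + [0·2 − 4·(-4)] + [4·(-6) − (-5)·2]| = 22, so the area is 11.
Summing gcd(|Δx|,|Δy|) over the edges gives the boundary count: gcd(5,2) + gcd(4,6) + gcd(9,8) = 1+2+1 = 4.
By Pick's theorem A = I + B/2 − 1, so I = 11 − 4/2 + 1 = 10.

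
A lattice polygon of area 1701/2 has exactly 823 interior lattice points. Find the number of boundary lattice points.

Pick's theorem gives A = I + B/2 − 1, so B = 2(A − I + 1) = 2(1701/2 − 823 + 1) = 57.

57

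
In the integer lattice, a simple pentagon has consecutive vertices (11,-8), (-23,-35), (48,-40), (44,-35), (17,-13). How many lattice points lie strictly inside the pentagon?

Using the shoelace formula, 2A = |[11·(-35) − (-23)·(-8)] + [(-23)·(-40) − 48·(-35)] + [48·(-35) − 44·(-40)] + [44·(-13) − 17·(-35)] + [17·(-8) − 11·(-13)]| = 2141, so the area is 1070.5.
Summing gcd(|Δx|,|Δy|) over the edges gives the boundary count: gcd(34,27) + gcd(71,5) + gcd(4,5) + gcd(27,22) + gcd(6,5) = 1+1+1+1+1 = 5.
By Pick's theorem A = I + B/2 − 1, so I = 1070.5 − 5/2 + 1 = 1069.

1069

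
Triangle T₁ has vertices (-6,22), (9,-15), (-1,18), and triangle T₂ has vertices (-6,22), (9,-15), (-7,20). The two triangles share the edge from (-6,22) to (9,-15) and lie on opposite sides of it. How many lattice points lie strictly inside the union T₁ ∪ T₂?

95

The union is the simple quadrilateral with vertices (-6,22), (-1,18), (9,-15), (-7,20) in order.
The shoelace formula gives twice the area as |[(-6)·18 − (-1)·22] + [(-1)·(-15) − 9·18] + [9·20 − (-7)·(-15)] + [(-7)·22 − (-6)·20]| = 192, so the area is 96.
Along each edge there are gcd(|Δx|,|Δy|)+1 lattice points, so counting each shared vertex once the boundary has gcd(5,4) + gcd(10,33) + gcd(16,35) + gcd(1,2) = 1+1+1+1 = 4.
By Pick's theorem I = A − B/2 + 1 = 96 − 4/2 + 1 = 95.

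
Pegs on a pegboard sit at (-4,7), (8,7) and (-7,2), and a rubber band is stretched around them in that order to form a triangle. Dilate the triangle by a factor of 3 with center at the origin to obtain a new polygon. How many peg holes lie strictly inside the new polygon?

By the shoelace formula, twice the signed area is |((-4)·7 − 8·7) + (8·2 − (-7)·7) + ((-7)·7 − (-4)·2)| = 60, so the area is 30.
Summing gcd(|Δx|,|Δy|) over the edges gives the boundary count: gcd(12,0) + gcd(15,5) + gcd(3,5) = 12+5+1 = 18.
Scaling by 3 multiplies the area by 3² = 9 (so the new area is 270) and multiplies the boundary lattice-point count by 3, giving 54.
By Pick's theorem, the interior count of the dilated polygon is 270 − 54/2 + 1 = 244.

244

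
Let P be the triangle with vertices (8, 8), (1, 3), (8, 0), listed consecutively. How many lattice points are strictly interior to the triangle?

Using the shoelace formula, 2A = |(8·3 − 1·8) + (1·0 − 8·3) + (8·8 − 8·0)| = 56, so the area is 28.
Along each edge there are gcd(|Δx|,|Δy|)+1 lattice points, so counting each shared vertex once the boundary has gcd(7,5) + gcd(7,3) + gcd(0,8) = 1+1+8 = 10.
Pick's theorem gives I = A − B/2 + 1 = 28 − 10/2 + 1 = 24.

24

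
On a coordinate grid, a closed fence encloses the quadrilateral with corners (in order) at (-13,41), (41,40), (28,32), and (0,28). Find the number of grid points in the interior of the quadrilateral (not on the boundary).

Using the shoelace formula, 2A = |((-13)·40 − 41·41) + (41·32 − 28·40) + (28·28 − 0·32) + (0·41 − (-13)·28)| = 861, so the area is 430.5.
Summing gcd(|Δx|,|Δy|) over the edges gives the boundary count: gcd(54,1) + gcd(13,8) + gcd(28,4) + gcd(13,13) = 1+1+4+13 = 19.
By Pick's theorem A = I + B/2 − 1, so I = 430.5 − 19/2 + 1 = 422.

422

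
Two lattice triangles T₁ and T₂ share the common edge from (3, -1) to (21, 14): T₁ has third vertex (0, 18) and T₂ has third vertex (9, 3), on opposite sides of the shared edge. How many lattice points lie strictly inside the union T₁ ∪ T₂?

The union is the simple quadrilateral with vertices (3, -1), (0, 18), (21, 14), (9, 3) in order.
Using the shoelace formula, 2A = |(3·18 − 0·(-1)) + (0·14 − 21·18) + (21·3 − 9·14) + (9·(-1) − 3·3)| = 405, so the area is 405/2.
Along each edge there are gcd(|Δx|,|Δy|)+1 lattice points, so counting each shared vertex once the boundary has gcd(3,19) + gcd(21,4) + gcd(12,11) + gcd(6,4) = 1+1+1+2 = 5.
By Pick's theorem I = A − B/2 + 1 = 405/2 − 5/2 + 1 = 201.

201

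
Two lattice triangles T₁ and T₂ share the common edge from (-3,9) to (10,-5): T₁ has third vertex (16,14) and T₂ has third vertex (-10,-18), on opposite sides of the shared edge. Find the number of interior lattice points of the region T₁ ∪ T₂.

The union is the simple quadrilateral with vertices (-3,9), (16,14), (10,-5), (-10,-18) in order.
By the shoelace formula, twice the signed area is |((-3)·14 − 16·9) + (16·(-5) − 10·14) + (10·(-18) − (-10)·(-5)) + ((-10)·9 − (-3)·(-18))| = 780, so the area is 390.
Summing gcd(|Δx|,|Δy|) over the edges gives the boundary count: gcd(19,5) + gcd(6,19) + gcd(20,13) + gcd(7,27) = 1+1+1+1 = 4.
By Pick's theorem I = A − B/2 + 1 = 390 − 4/2 + 1 = 389.

389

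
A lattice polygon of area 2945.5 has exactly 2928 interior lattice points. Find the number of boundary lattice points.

37

Pick's theorem gives A = I + B/2 − 1, so B = 2(A − I + 1) = 2(2945.5 − 2928 + 1) = 37.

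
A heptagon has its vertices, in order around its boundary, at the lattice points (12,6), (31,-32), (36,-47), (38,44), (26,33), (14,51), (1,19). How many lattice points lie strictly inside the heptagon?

By the shoelace formula, twice the signed area is |[12·(-32) − 31·6] + [31·(-47) − 36·(-32)] + [36·44 − 38·(-47)] + [38·33 − 26·44] + [26·51 − 14·33] + [14·19 − 1·51] + [1·6 − 12·19]| = 3462, so the area is 1731.
Summing gcd(|Δx|,|Δy|) over the edges gives the boundary count: gcd(19,38) + gcd(5,15) + gcd(2,91) + gcd(12,11) + gcd(12,18) + gcd(13,32) + gcd(11,13) = 19+5+1+1+6+1+1 = 34.
By Pick's theorem A = I + B/2 − 1, so I = 1731 − 34/2 + 1 = 1715.

1715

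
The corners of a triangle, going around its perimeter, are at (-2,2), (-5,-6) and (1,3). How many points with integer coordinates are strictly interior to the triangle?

The shoelace formula gives twice the area as |[(-2)·(-6) − (-5)·2] + [(-5)·3 − 1·(-6)] + [1·2 − (-2)·3]| = 21, so the area is 10.5.
Along each edge there are gcd(|Δx|,|Δy|)+1 lattice points, so counting each shared vertex once the boundary has gcd(3,8) + gcd(6,9) + gcd(3,1) = 1+3+1 = 5.
By Pick's theorem A = I + B/2 − 1, so I = 10.5 − 5/2 + 1 = 9.

9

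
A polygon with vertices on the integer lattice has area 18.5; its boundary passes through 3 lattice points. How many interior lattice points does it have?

From Pick's theorem, I = A − B/2 + 1 = 18.5 − 3/2 + 1 = 18.

18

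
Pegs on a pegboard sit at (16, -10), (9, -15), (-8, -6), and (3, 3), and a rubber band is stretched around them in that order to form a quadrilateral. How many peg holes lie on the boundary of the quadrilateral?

16

Along each edge there are gcd(|Δx|,|Δy|)+1 lattice points, so counting each shared vertex once the boundary has gcd(7,5) + gcd(17,9) + gcd(11,9) + gcd(13,13) = 1+1+1+13 = 16.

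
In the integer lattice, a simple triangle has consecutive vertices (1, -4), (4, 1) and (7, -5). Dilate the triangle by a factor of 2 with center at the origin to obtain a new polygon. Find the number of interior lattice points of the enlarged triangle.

62

By the shoelace formula, twice the signed area is |[1·1 − 4·(-4)] + [4·(-5) − 7·1] + [7·(-4) − 1·(-5)]| = 33, so the area is 33/2.
Summing gcd(|Δx|,|Δy|) over the edges gives the boundary count: gcd(3,5) + gcd(3,6) + gcd(6,1) = 1+3+1 = 5.
Scaling by 2 multiplies the area by 2² = 4 (so the new area is 66) and multiplies the boundary lattice-point count by 2, giving 10.
By Pick's theorem, the interior count of the dilated polygon is 66 − 10/2 + 1 = 62.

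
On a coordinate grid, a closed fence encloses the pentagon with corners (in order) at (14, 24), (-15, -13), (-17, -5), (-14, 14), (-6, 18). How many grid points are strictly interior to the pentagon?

416

By the shoelace formula, twice the signed area is |[14·(-13) − (-15)·24] + [(-15)·(-5) − (-17)·(-13)] + [(-17)·14 − (-14)·(-5)] + [(-14)·18 − (-6)·14] + [(-6)·24 − 14·18]| = 840, so the area is 420.
Along each edge there are gcd(|Δx|,|Δy|)+1 lattice points, so counting each shared vertex once the boundary has gcd(29,37) + gcd(2,8) + gcd(3,19) + gcd(8,4) + gcd(20,6) = 1+2+1+4+2 = 10.
By Pick's theorem A = I + B/2 − 1, so I = 420 − 10/2 + 1 = 416.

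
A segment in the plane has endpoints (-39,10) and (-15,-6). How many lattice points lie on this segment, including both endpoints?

The number of lattice points on a segment between lattice points is gcd(|Δx|,|Δy|) + 1 = gcd(24,16) + 1 = 8 + 1 = 9.

9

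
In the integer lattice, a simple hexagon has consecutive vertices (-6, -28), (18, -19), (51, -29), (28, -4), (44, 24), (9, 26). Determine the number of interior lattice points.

1671

Using the shoelace formula, 2A = |[(-6)·(-19) − 18·(-28)] + [18·(-29) − 51·(-19)] + [51·(-4) − 28·(-29)] + [28·24 − 44·(-4)] + [44·26 − 9·24] + [9·(-28) − (-6)·26]| = 3353, so the area is 1676.5.
The number of boundary lattice points is Σ gcd(|Δx|,|Δy|) = gcd(24,9) + gcd(33,10) + gcd(23,25) + gcd(16,28) + gcd(35,2) + gcd(15,54) = 3+1+1+4+1+3 = 13.
By Pick's theorem A = I + B/2 − 1, so I = 1676.5 − 13/2 + 1 = 1671.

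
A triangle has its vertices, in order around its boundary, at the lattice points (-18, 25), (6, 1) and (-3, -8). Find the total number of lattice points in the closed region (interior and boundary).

235

By the shoelace formula, twice the signed area is |[(-18)·1 − 6·25] + [6·(-8) − (-3)·1] + [(-3)·25 − (-18)·(-8)]| = 432, so the area is 216.
Along each edge there are gcd(|Δx|,|Δy|)+1 lattice points, so counting each shared vertex once the boundary has gcd(24,24) + gcd(9,9) + gcd(15,33) = 24+9+3 = 36.
Pick's theorem gives I = A − B/2 + 1 = 216 − 36/2 + 1 = 199, so the closed region contains I + B = 199 + 36 = 235 lattice points.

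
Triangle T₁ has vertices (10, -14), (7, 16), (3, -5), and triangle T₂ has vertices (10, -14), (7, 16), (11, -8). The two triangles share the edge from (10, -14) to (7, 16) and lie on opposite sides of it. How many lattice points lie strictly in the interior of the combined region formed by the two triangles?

The union is the simple quadrilateral with vertices (10, -14), (3, -5), (7, 16), (11, -8) in order.
Using the shoelace formula, 2A = |(10·(-5) − 3·(-14)) + (3·16 − 7·(-5)) + (7·(-8) − 11·16) + (11·(-14) − 10·(-8))| = 231, so the area is 231/2.
The number of boundary lattice points is Σ gcd(|Δx|,|Δy|) = gcd(7,9) + gcd(4,21) + gcd(4,24) + gcd(1,6) = 1+1+4+1 = 7.
By Pick's theorem I = A − B/2 + 1 = 231/2 − 7/2 + 1 = 113.

113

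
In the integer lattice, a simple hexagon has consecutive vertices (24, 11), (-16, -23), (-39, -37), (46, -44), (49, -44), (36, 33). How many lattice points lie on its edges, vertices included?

Along each edge there are gcd(|Δx|,|Δy|)+1 lattice points, so counting each shared vertex once the boundary has gcd(40,34) + gcd(23,14) + gcd(85,7) + gcd(3,0) + gcd(13,77) + gcd(12,22) = 2+1+1+3+1+2 = 10.

10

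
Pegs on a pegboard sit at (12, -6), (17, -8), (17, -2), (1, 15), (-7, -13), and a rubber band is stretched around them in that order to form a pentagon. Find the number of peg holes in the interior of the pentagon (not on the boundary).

322

The shoelace formula gives twice the area as |[12·(-8) − 17·(-6)] + [17·(-2) − 17·(-8)] + [17·15 − 1·(-2)] + [1·(-13) − (-7)·15] + [(-7)·(-6) − 12·(-13)]| = 655, so the area is 327.5.
Along each edge there are gcd(|Δx|,|Δy|)+1 lattice points, so counting each shared vertex once the boundary has gcd(5,2) + gcd(0,6) + gcd(16,17) + gcd(8,28) + gcd(19,7) = 1+6+1+4+1 = 13.
By Pick's theorem A = I + B/2 − 1, so I = 327.5 − 13/2 + 1 = 322.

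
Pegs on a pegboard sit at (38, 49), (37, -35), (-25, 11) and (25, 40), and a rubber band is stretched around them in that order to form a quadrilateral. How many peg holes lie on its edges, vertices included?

5

The number of boundary lattice points is Σ gcd(|Δx|,|Δy|) = gcd(1,84) + gcd(62,46) + gcd(50,29) + gcd(13,9) = 1+2+1+1 = 5.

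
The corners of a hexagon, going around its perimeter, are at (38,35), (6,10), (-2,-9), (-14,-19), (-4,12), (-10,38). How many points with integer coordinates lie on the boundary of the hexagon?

10

Along each edge there are gcd(|Δx|,|Δy|)+1 lattice points, so counting each shared vertex once the boundary has gcd(32,25) + gcd(8,19) + gcd(12,10) + gcd(10,31) + gcd(6,26) + gcd(48,3) = 1+1+2+1+2+3 = 10.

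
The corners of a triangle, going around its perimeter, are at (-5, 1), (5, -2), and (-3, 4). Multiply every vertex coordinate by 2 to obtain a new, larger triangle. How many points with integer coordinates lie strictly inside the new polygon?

69

By the shoelace formula, twice the signed area is |[(-5)·(-2) − 5·1] + [5·4 − (-3)·(-2)] + [(-3)·1 − (-5)·4]| = 36, so the area is 18.
Along each edge there are gcd(|Δx|,|Δy|)+1 lattice points, so counting each shared vertex once the boundary has gcd(10,3) + gcd(8,6) + gcd(2,3) = 1+2+1 = 4.
Scaling by 2 multiplies the area by 2² = 4 (so the new area is 72) and multiplies the boundary lattice-point count by 2, giving 8.
By Pick's theorem, the interior count of the dilated polygon is 72 − 8/2 + 1 = 69.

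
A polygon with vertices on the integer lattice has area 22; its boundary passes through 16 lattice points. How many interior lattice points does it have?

From Pick's theorem, I = A − B/2 + 1 = 22 − 16/2 + 1 = 15.

15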